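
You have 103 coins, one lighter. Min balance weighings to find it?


Each weighing has 3 outcomes (left heavy / balance / right heavy), so k weighings distinguish at most 3^k cases; splitting into three near-equal groups achieves this.
Need 3^k ≥ 103: 3^4 = 81 < 103 ≤ 3^5 = 243
k = ⌈log₃(103)⌉ = 5

5


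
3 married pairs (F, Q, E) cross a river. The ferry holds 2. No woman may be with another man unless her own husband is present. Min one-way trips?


Label couples F, Q, E (H = husband, W = wife).
Counting alone: 6 people, the ferry carries 2 and someone must bring it back, so each round trip nets at most +1 on the far side until the last crossing → at least 9 trips. The jealousy constraint makes 9 impossible; the shortest valid schedule has 11:
1. WF+WQ →  (far: WF,WQ; near: HF,HQ,HE,WE)
2. WF ←       (far: WQ; near: HF,HQ,HE,WF,WE)
3. WF+WE →  (far: WF,WQ,WE; near: HF,HQ,HE)
4. WF ←       (far: WQ,WE; near: HF,HQ,HE,WF)
5. HQ+HE →  (far: HQ,WQ,HE,WE; near: HF,WF)
6. HQ+WQ ←  (far: HE,WE; near: HF,WF,HQ,WQ)
7. HF+HQ →  (far: HF,HQ,HE,WE; near: WF,WQ)
8. WE ←       (far: HF,HQ,HE; near: WF,WQ,WE)
9. WF+WQ →  (far: HF,WF,HQ,WQ,HE; near: WE)
10. HE ←      (far: HF,WF,HQ,WQ; near: HE,WE)
11. HE+WE → (far: all six; near: empty)
In every state each wife is either with her husband or with no other man.
Minimum trips = 11

11


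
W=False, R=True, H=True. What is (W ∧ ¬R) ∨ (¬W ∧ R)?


W = False, R = True, H = True
Expression: (W ∧ ¬R) ∨ (¬W ∧ R)
Step 1: ¬R = NOT True = False
Step 2: W ∧ ¬R = False AND False = False
Step 3: ¬W = NOT False = True
Step 4: ¬W ∧ R = True AND True = True
Step 5: (False) ∨ (True) = False OR True = True

True


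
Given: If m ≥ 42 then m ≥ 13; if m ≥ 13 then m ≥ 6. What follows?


Hypothetical syllogism: P → Q, Q → R ⊢ P → R
Premise 1: m ≥ 42 → m ≥ 13
Premise 2: m ≥ 13 → m ≥ 6
Chain the implications: the middle term (m ≥ 13) links the two.
Conclusion: If m ≥ 42, then m ≥ 6.

If m ≥ 42, then m ≥ 6.


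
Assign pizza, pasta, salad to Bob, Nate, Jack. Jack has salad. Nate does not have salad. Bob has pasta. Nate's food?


From clues:
  Jack → salad
  Bob → pasta
By elimination, Nate gets the remaining.

pizza


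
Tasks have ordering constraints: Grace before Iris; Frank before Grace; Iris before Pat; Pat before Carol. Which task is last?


Constraints: Grace before Iris; Frank before Grace; Iris before Pat; Pat before Carol
The last task can have nothing scheduled after it, so it must never appear on the left of a 'before'.
Tasks appearing before some other task: Grace, Frank, Iris, Pat.
The only task not in that list is Carol → it is last.

Carol


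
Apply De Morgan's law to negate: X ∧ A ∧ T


De Morgan's law: ¬(P ∧ Q ∧ R) ≡ ¬P ∨ ¬Q ∨ ¬R
¬(X ∧ A ∧ T) = ¬X ∨ ¬A ∨ ¬T

¬X ∨ ¬A ∨ ¬T


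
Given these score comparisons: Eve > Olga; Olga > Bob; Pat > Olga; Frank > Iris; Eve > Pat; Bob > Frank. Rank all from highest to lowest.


Constraints: Eve > Olga; Olga > Bob; Pat > Olga; Frank > Iris; Eve > Pat; Bob > Frank
Method: at each step, the next-highest is the one remaining person who never appears on the smaller side of a constraint between remaining people.
  Step 1: remaining {Pat, Olga, Eve, Bob, Iris, Frank}; on the smaller side: {Pat, Olga, Bob, Iris, Frank} → Eve is next (Eve > Olga; Eve > Pat).
  Step 2: remaining {Pat, Olga, Bob, Iris, Frank}; on the smaller side: {Olga, Bob, Iris, Frank} → Pat is next (Pat > Olga).
  Step 3: remaining {Olga, Bob, Iris, Frank}; on the smaller side: {Bob, Iris, Frank} → Olga is next (Olga > Bob).
  Step 4: remaining {Bob, Iris, Frank}; on the smaller side: {Iris, Frank} → Bob is next (Bob > Frank).
  Step 5: remaining {Iris, Frank}; on the smaller side: {Iris} → Frank is next (Frank > Iris).
  Step 6: only Iris remains → lowest.
Final ranking (highest to lowest):

Eve > Pat > Olga > Bob > Frank > Iris


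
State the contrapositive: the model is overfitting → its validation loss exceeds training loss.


Original: If the model is overfitting, then its validation loss exceeds training loss
Contrapositive: If ¬Q, then ¬P
Negate Q: not (its validation loss exceeds training loss)
Negate P: not (the model is overfitting)

If not (its validation loss exceeds training loss), then not (the model is overfitting).


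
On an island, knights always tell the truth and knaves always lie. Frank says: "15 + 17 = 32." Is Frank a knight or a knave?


Statement: "15 + 17 = 32."
Actual: 15 + 17 = 32
Claimed: 32
Statement is TRUE → Frank tells the truth → Knight

Knight


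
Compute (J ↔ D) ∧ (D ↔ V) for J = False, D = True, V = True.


J = False, D = True, V = True
Step 1: J ↔ D is true when J and D have the same value. Result: False
Step 2: D ↔ V is true when D and V have the same value. Result: True
Step 3: False ∧ True = False

False


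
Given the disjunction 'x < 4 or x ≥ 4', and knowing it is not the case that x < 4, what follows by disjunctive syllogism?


Disjunctive syllogism: P ∨ Q, ¬P ⊢ Q
Disjunction: x < 4 ∨ x ≥ 4
We know it is not the case that x < 4.
By disjunctive syllogism, the other disjunct must be true.

x ≥ 4


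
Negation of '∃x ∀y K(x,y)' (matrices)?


Original: ∃x ∀y K(x,y)
Rule: ¬∀→∃, ¬∃→∀, negate predicate.
Negation: ∀x ∃y ¬K(x,y)

∀x ∃y ¬K(x,y)


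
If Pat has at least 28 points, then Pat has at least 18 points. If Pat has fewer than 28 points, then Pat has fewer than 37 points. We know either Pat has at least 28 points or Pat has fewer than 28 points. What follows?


Constructive dilemma: (P → Q) ∧ (R → S), P ∨ R ⊢ Q ∨ S
Premise 1: Pat has at least 28 points → Pat has at least 18 points
Premise 2: Pat has fewer than 28 points → Pat has fewer than 37 points
Premise 3: Pat has at least 28 points ∨ Pat has fewer than 28 points
Case 1: Assuming Pat has at least 28 points, then by Premise 1, Pat has at least 18 points.
Case 2: Assuming Pat has fewer than 28 points, then by Premise 2, Pat has fewer than 37 points.
Since one of Pat has at least 28 points or Pat has fewer than 28 points must hold, we get Pat has at least 18 points or Pat has fewer than 37 points.

Pat has at least 18 points or Pat has fewer than 37 points.


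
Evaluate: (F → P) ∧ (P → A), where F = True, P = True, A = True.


F = True, P = True, A = True
Step 1: F → P is false only when F=True and P=False. Result: True
Step 2: P → A is false only when P=True and A=False. Result: True
Step 3: True ∧ True = True

True


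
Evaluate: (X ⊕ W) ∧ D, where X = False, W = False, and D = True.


X = False, W = False, D = True
Step 1: X ⊕ W = False XOR False = False
Step 2: False ∧ D = False AND True = False
XOR true when exactly one of X,W is true; then AND with D.

False


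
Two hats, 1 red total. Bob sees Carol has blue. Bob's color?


Total red = 1, Carol = blue
Red accounted for: 0
Remaining for Bob: 1
Bob's hat is red.

red


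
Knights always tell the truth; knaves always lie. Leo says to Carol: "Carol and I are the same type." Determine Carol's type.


Leo says: "Carol and I are the same type."
Case 1: Leo is a Knight (truth-teller)
  Statement is true → they ARE the same → Carol is also a Knight
Case 2: Leo is a Knave (liar)
  Statement is false → they are NOT the same → Carol is a Knight
In both cases, Carol is a Knight.

Knight


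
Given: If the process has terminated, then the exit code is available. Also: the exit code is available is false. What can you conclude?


Modus tollens: P → Q, ¬Q ⊢ ¬P
P: the process has terminated
Q: the exit code is available
We have P → Q and Q is false.
By modus tollens, P must be false.

It is not the case that the process has terminated


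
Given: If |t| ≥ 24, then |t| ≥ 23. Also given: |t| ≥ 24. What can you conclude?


Modus ponens: P → Q, P ⊢ Q
P: |t| ≥ 24
Q: |t| ≥ 23
We have P → Q and P is true.
By modus ponens, Q must be true.

|t| ≥ 23


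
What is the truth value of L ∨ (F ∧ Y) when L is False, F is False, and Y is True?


L = False, F = False, Y = True
Step 1: F ∧ Y = False AND True = False
Step 2: L ∨ False = False OR False = False
AND evaluated first (higher precedence); then OR applied.

False


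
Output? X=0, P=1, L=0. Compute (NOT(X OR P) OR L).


X OR P = 1
NOT(1) = 0
0 OR 0 = 0

0


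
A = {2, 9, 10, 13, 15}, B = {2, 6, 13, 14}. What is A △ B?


A = {2, 9, 10, 13, 15}
B = {2, 6, 13, 14}
Operation: symmetric difference
In A only: [9, 10, 15], in B only: [6, 14]

{6, 9, 10, 14, 15}


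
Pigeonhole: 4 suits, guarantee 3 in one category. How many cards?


Pigeonhole: to guarantee k in one of n categories, need (k-1)×n + 1.
k = 3, n = 4
Minimum = (3-1) × 4 + 1 = 2 × 4 + 1

9


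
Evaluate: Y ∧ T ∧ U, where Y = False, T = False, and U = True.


Y = False, T = False, U = True
Step 1: Y ∧ T = False AND False = False
Step 2: (False) ∧ U = (False) AND True = False
AND is true only when ALL operands are true.

False


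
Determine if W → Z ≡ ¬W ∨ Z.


Expression 1: W → Z
Expression 2: ¬W ∨ Z
Truth table (W Z | Expr1 Expr2):
  T T |   T     T
  T F |   F     F
  F T |   T     T
  F F |   T     T
All 4 rows agree, so the expressions are logically equivalent.

Yes


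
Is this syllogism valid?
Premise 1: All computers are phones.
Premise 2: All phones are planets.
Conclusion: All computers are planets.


Premise 1: All computers are phones.
Premise 2: All phones are planets.
Conclusion: All computers are planets.
Barbara syllogism (AAA-1): All A are B, All B are C → All A are C.
Middle term (phones) distributed in premise 2.

Valid


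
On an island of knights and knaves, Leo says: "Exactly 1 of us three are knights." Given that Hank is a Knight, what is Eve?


Leo claims exactly 1 knights among Leo, Hank, Eve.
Given: Hank is a Knight.

Case 1: Leo is a Knight (tells truth)
  Then exactly 1 of the three are knights.
  Counting Leo, Hank: 2 knight(s) so far. Need -1 more → impossible.
Case 2: Leo is a Knave (lies)
  Then the count is NOT 1.
  If Eve = Knave, count = 1 = 1 → claim would be true, contradicts lie.
  If Eve = Knight, count = 2 ≠ 1 → lie confirmed ✓

Eve is a Knight.

Knight


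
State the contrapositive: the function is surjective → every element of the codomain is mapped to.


Original: If the function is surjective, then every element of the codomain is mapped to
Contrapositive: If ¬Q, then ¬P
Negate Q: not (every element of the codomain is mapped to)
Negate P: not (the function is surjective)

If not (every element of the codomain is mapped to), then not (the function is surjective).


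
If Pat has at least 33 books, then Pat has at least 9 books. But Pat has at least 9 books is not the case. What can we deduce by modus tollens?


Modus tollens: P → Q, ¬Q ⊢ ¬P
P: Pat has at least 33 books
Q: Pat has at least 9 books
We have P → Q and Q is false.
By modus tollens, P must be false.

It is not the case that Pat has at least 33 books


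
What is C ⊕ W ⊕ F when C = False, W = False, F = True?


C = False, W = False, F = True
Step 1: C ⊕ W = False XOR False = False
Step 2: False ⊕ F = False XOR True = True
XOR is true when an odd number of operands are true.

True


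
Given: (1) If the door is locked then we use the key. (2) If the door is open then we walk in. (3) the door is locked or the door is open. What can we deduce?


Constructive dilemma: (P → Q) ∧ (R → S), P ∨ R ⊢ Q ∨ S
Premise 1: the door is locked → we use the key
Premise 2: the door is open → we walk in
Premise 3: the door is locked ∨ the door is open
Case 1: Assuming the door is locked, then by Premise 1, we use the key.
Case 2: Assuming the door is open, then by Premise 2, we walk in.
Since one of the door is locked or the door is open must hold, we get we use the key or we walk in.

We use the key or we walk in.


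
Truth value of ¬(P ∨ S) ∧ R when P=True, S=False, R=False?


P = True, S = False, R = False
Expression: ¬(P ∨ S) ∧ R
Step 1: P ∨ S = True OR False = True
Step 2: ¬(P ∨ S) = NOT True = False
Step 3: (False) ∧ R = False AND False = False

False


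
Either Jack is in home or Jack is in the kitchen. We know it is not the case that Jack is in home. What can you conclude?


Disjunctive syllogism: P ∨ Q, ¬P ⊢ Q
Disjunction: Jack is in home ∨ Jack is in the kitchen
We know it is not the case that Jack is in home.
By disjunctive syllogism, the other disjunct must be true.

Jack is in the kitchen


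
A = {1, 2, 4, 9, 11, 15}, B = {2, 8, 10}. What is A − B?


A = {1, 2, 4, 9, 11, 15}
B = {2, 8, 10}
Operation: difference A − B
In A but not B: 1, 4, 9, 11, 15

{1, 4, 9, 11, 15}


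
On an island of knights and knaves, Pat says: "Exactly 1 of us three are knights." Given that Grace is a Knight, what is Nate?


Pat claims exactly 1 knights among Pat, Grace, Nate.
Given: Grace is a Knight.

Case 1: Pat is a Knight (tells truth)
  Then exactly 1 of the three are knights.
  Counting Pat, Grace: 2 knight(s) so far. Need -1 more → impossible.
Case 2: Pat is a Knave (lies)
  Then the count is NOT 1.
  If Nate = Knave, count = 1 = 1 → claim would be true, contradicts lie.
  If Nate = Knight, count = 2 ≠ 1 → lie confirmed ✓

Nate is a Knight.

Knight


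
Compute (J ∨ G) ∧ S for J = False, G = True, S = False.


J = False, G = True, S = False
Step 1: J ∨ G = False OR True = True
Step 2: True ∧ S = True AND False = False
OR is true when at least one operand is true; AND requires both.

False


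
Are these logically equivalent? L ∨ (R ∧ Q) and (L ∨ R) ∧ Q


Expression 1: L ∨ (R ∧ Q)
Expression 2: (L ∨ R) ∧ Q
Truth table (L R Q | Expr1 Expr2):
  T T T |   T     T
  T T F |   T     F   ← differ
  T F T |   T     T
  T F F |   T     F   ← differ
  F T T |   T     T
  F T F |   F     F
  F F T |   F     F
  F F F |   F     F
Counterexample: L=T, R=T, Q=F gives Expr1 = T but Expr2 = F, so the expressions are NOT logically equivalent.

No


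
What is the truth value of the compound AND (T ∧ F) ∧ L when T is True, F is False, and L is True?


T = True, F = False, L = True
Step 1: T ∧ F = True AND False = False
Step 2: False ∧ L = False AND True = False
AND is true only when ALL operands are true.

False


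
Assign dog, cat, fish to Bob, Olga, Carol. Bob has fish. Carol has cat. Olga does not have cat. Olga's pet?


From clues:
  Carol → cat
  Bob → fish
By elimination, Olga gets the remaining.

dog


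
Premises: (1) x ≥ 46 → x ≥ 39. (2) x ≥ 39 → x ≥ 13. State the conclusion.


Hypothetical syllogism: P → Q, Q → R ⊢ P → R
Premise 1: x ≥ 46 → x ≥ 39
Premise 2: x ≥ 39 → x ≥ 13
Chain the implications: the middle term (x ≥ 39) links the two.
Conclusion: If x ≥ 46, then x ≥ 13.

If x ≥ 46, then x ≥ 13.


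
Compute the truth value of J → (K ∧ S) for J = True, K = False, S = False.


J = True, K = False, S = False
Step 1: K ∧ S = False AND False = False
Step 2: J → (False): false only when J=True and consequent=False.
Result: False

False


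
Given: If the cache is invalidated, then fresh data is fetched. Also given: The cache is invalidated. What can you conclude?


Modus ponens: P → Q, P ⊢ Q
P: the cache is invalidated
Q: fresh data is fetched
We have P → Q and P is true.
By modus ponens, Q must be true.

Fresh data is fetched


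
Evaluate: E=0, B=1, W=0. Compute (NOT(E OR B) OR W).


E OR B = 1
NOT(1) = 0
0 OR 0 = 0

0


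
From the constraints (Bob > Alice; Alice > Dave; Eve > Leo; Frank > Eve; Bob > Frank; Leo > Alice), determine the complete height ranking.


Constraints: Bob > Alice; Alice > Dave; Eve > Leo; Frank > Eve; Bob > Frank; Leo > Alice
Method: at each step, the next-highest is the one remaining person who never appears on the smaller side of a constraint between remaining people.
  Step 1: remaining {Eve, Dave, Bob, Alice, Leo, Frank}; on the smaller side: {Eve, Dave, Alice, Leo, Frank} → Bob is next (Bob > Alice; Bob > Frank).
  Step 2: remaining {Eve, Dave, Alice, Leo, Frank}; on the smaller side: {Eve, Dave, Alice, Leo} → Frank is next (Frank > Eve).
  Step 3: remaining {Eve, Dave, Alice, Leo}; on the smaller side: {Dave, Alice, Leo} → Eve is next (Eve > Leo).
  Step 4: remaining {Dave, Alice, Leo}; on the smaller side: {Dave, Alice} → Leo is next (Leo > Alice).
  Step 5: remaining {Dave, Alice}; on the smaller side: {Dave} → Alice is next (Alice > Dave).
  Step 6: only Dave remains → lowest.
Final ranking (highest to lowest):

Bob > Frank > Eve > Leo > Alice > Dave


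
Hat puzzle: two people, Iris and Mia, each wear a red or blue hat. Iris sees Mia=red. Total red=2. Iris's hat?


Total red = 2, Mia = red
Red accounted for: 1
Remaining for Iris: 1
Iris's hat is red.

red


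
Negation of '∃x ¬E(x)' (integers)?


Original: ∃x ¬E(x)
Rule: ¬∀→∃, ¬∃→∀, negate predicate.
Negation: ∀x E(x)

∀x E(x)


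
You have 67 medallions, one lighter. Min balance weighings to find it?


Each weighing has 3 outcomes (left heavy / balance / right heavy), so k weighings distinguish at most 3^k cases; splitting into three near-equal groups achieves this.
Need 3^k ≥ 67: 3^3 = 27 < 67 ≤ 3^4 = 81
k = ⌈log₃(67)⌉ = 4

4


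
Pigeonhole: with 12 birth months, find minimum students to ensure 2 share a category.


Pigeonhole: to guarantee k in one of n categories, need (k-1)×n + 1.
k = 2, n = 12
Minimum = (2-1) × 12 + 1 = 1 × 12 + 1

13


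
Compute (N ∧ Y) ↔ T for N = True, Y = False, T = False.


N = True, Y = False, T = False
Step 1: N ∧ Y = True AND False = False
Step 2: (False) ↔ T: true when both sides have same truth value.
Result: False ↔ False = True

True


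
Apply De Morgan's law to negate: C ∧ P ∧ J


De Morgan's law: ¬(P ∧ Q ∧ R) ≡ ¬P ∨ ¬Q ∨ ¬R
¬(C ∧ P ∧ J) = ¬C ∨ ¬P ∨ ¬J

¬C ∨ ¬P ∨ ¬J


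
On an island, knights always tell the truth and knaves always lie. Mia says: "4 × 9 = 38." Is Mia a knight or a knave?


Statement: "4 × 9 = 38."
Actual: 4 × 9 = 36
Claimed: 38
Statement is FALSE → Mia lies → Knave

Knave


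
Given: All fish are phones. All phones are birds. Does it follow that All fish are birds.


Premise 1: All fish are phones.
Premise 2: All phones are birds.
Conclusion: All fish are birds.
Barbara syllogism (AAA-1): All A are B, All B are C → All A are C.
Middle term (phones) distributed in premise 2.

Valid


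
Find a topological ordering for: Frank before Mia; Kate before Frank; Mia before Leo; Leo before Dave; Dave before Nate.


Constraints: Frank before Mia; Kate before Frank; Mia before Leo; Leo before Dave; Dave before Nate
Method: repeatedly schedule the remaining task that has no remaining task required before it.
  Step 1: remaining {Dave, Leo, Mia, Kate, Frank, Nate}; every task except Kate still has a predecessor pending → schedule Kate.
  Step 2: remaining {Dave, Leo, Mia, Frank, Nate}; every task except Frank still has a predecessor pending → schedule Frank.
  Step 3: remaining {Dave, Leo, Mia, Nate}; every task except Mia still has a predecessor pending → schedule Mia.
  Step 4: remaining {Dave, Leo, Nate}; every task except Leo still has a predecessor pending → schedule Leo.
  Step 5: remaining {Dave, Nate}; every task except Dave still has a predecessor pending → schedule Dave.
  Step 6: only Nate remains → schedule Nate.
Resulting order:

Kate → Frank → Mia → Leo → Dave → Nate


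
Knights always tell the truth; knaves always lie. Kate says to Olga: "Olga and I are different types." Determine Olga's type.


Kate says: "Olga and I are different types."
Case 1: Kate is a Knight (truth-teller)
  Statement is true → they ARE different → Olga is a Knave
Case 2: Kate is a Knave (liar)
  Statement is false → they are NOT different → Olga is a Knave
In both cases, Olga is a Knave.

Knave


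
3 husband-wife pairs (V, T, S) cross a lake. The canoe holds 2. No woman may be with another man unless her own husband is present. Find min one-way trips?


Label couples V, T, S (H = husband, W = wife).
Counting alone: 6 people, the canoe carries 2 and someone must bring it back, so each round trip nets at most +1 on the far side until the last crossing → at least 9 trips. The jealousy constraint makes 9 impossible; the shortest valid schedule has 11:
1. WV+WT →  (far: WV,WT; near: HV,HT,HS,WS)
2. WV ←       (far: WT; near: HV,HT,HS,WV,WS)
3. WV+WS →  (far: WV,WT,WS; near: HV,HT,HS)
4. WV ←       (far: WT,WS; near: HV,HT,HS,WV)
5. HT+HS →  (far: HT,WT,HS,WS; near: HV,WV)
6. HT+WT ←  (far: HS,WS; near: HV,WV,HT,WT)
7. HV+HT →  (far: HV,HT,HS,WS; near: WV,WT)
8. WS ←       (far: HV,HT,HS; near: WV,WT,WS)
9. WV+WT →  (far: HV,WV,HT,WT,HS; near: WS)
10. HS ←      (far: HV,WV,HT,WT; near: HS,WS)
11. HS+WS → (far: all six; near: empty)
In every state each wife is either with her husband or with no other man.
Minimum trips = 11

11


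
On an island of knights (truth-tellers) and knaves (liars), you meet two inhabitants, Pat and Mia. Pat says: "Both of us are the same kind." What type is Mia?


Pat says: "Both of us are the same kind."
Case 1: Pat is a Knight (truth-teller)
  Statement is true → they ARE the same → Mia is also a Knight
Case 2: Pat is a Knave (liar)
  Statement is false → they are NOT the same → Mia is a Knight
In both cases, Mia is a Knight.

Knight


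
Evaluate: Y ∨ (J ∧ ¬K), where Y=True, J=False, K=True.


Y = True, J = False, K = True
Expression: Y ∨ (J ∧ ¬K)
Step 1: ¬K = NOT True = False
Step 2: J ∧ ¬K = False AND False = False
Step 3: Y ∨ (False) = True OR False = True

True


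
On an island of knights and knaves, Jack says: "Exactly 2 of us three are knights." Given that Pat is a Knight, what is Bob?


Jack claims exactly 2 knights among Jack, Pat, Bob.
Given: Pat is a Knight.

Case 1: Jack is a Knight (tells truth)
  Then exactly 2 of the three are knights.
  Counting Jack, Pat: 2 knight(s) so far. Need 0 more → Bob = Knave.
Case 2: Jack is a Knave (lies)
  Then the count is NOT 2.
  If Bob = Knight, count = 2 = 2 → claim would be true, contradicts lie.
  If Bob = Knave, count = 1 ≠ 2 → lie confirmed ✓

Bob is a Knave.

Knave


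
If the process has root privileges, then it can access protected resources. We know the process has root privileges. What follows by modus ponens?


Modus ponens: P → Q, P ⊢ Q
P: the process has root privileges
Q: it can access protected resources
We have P → Q and P is true.
By modus ponens, Q must be true.

It can access protected resources


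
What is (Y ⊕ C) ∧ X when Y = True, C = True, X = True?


Y = True, C = True, X = True
Step 1: Y ⊕ C = True XOR True = False
Step 2: False ∧ X = False AND True = False
XOR true when exactly one of Y,C is true; then AND with X.

False


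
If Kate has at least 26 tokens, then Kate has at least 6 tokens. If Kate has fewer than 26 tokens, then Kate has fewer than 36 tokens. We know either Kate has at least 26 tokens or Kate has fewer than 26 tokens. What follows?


Constructive dilemma: (P → Q) ∧ (R → S), P ∨ R ⊢ Q ∨ S
Premise 1: Kate has at least 26 tokens → Kate has at least 6 tokens
Premise 2: Kate has fewer than 26 tokens → Kate has fewer than 36 tokens
Premise 3: Kate has at least 26 tokens ∨ Kate has fewer than 26 tokens
Case 1: Assuming Kate has at least 26 tokens, then by Premise 1, Kate has at least 6 tokens.
Case 2: Assuming Kate has fewer than 26 tokens, then by Premise 2, Kate has fewer than 36 tokens.
Since one of Kate has at least 26 tokens or Kate has fewer than 26 tokens must hold, we get Kate has at least 6 tokens or Kate has fewer than 36 tokens.

Kate has at least 6 tokens or Kate has fewer than 36 tokens.


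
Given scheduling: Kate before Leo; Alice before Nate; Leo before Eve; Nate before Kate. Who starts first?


Constraints: Kate before Leo; Alice before Nate; Leo before Eve; Nate before Kate
The first task can have nothing scheduled before it, so it must never appear on the right of a 'before'.
Tasks appearing after some 'before': Leo, Nate, Eve, Kate.
The only task not in that list is Alice → it is first.

Alice


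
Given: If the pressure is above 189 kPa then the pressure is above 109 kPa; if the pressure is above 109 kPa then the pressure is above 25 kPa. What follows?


Hypothetical syllogism: P → Q, Q → R ⊢ P → R
Premise 1: the pressure is above 189 kPa → the pressure is above 109 kPa
Premise 2: the pressure is above 109 kPa → the pressure is above 25 kPa
Chain the implications: the middle term (the pressure is above 109 kPa) links the two.
Conclusion: If the pressure is above 189 kPa, then the pressure is above 25 kPa.

If the pressure is above 189 kPa, then the pressure is above 25 kPa.


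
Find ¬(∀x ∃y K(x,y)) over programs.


Original: ∀x ∃y K(x,y)
Rule: ¬∀→∃, ¬∃→∀, negate predicate.
Negation: ∃x ∀y ¬K(x,y)

∃x ∀y ¬K(x,y)


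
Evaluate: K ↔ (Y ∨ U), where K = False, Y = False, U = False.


K = False, Y = False, U = False
Step 1: Y ∨ U = False OR False = False
Step 2: K ↔ (False): true when both sides have same truth value.
Result: False ↔ False = True

True


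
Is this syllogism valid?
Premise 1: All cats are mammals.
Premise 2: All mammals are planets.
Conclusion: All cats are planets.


Premise 1: All cats are mammals.
Premise 2: All mammals are planets.
Conclusion: All cats are planets.
Barbara syllogism (AAA-1): All A are B, All B are C → All A are C.
Middle term (mammals) distributed in premise 2.

Valid


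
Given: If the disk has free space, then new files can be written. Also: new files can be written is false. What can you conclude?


Modus tollens: P → Q, ¬Q ⊢ ¬P
P: the disk has free space
Q: new files can be written
We have P → Q and Q is false.
By modus tollens, P must be false.

It is not the case that the disk has free space


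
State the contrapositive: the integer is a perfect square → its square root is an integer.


Original: If the integer is a perfect square, then its square root is an integer
Contrapositive: If ¬Q, then ¬P
Negate Q: not (its square root is an integer)
Negate P: not (the integer is a perfect square)

If not (its square root is an integer), then not (the integer is a perfect square).


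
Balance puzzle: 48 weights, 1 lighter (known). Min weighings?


Each weighing has 3 outcomes (left heavy / balance / right heavy), so k weighings distinguish at most 3^k cases; splitting into three near-equal groups achieves this.
Need 3^k ≥ 48: 3^3 = 27 < 48 ≤ 3^4 = 81
k = ⌈log₃(48)⌉ = 4

4


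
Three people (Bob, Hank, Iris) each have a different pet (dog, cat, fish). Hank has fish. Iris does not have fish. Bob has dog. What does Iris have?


From clues:
  Bob → dog
  Hank → fish
By elimination, Iris gets the remaining.

cat


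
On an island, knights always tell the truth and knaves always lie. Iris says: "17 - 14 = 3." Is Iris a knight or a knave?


Statement: "17 - 14 = 3."
Actual: 17 - 14 = 3
Claimed: 3
Statement is TRUE → Iris tells the truth → Knight

Knight


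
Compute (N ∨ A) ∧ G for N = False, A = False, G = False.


N = False, A = False, G = False
Step 1: N ∨ A = False OR False = False
Step 2: False ∧ G = False AND False = False
OR is true when at least one operand is true; AND requires both.

False


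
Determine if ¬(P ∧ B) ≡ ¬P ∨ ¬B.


Expression 1: ¬(P ∧ B)
Expression 2: ¬P ∨ ¬B
Truth table (P B | Expr1 Expr2):
  T T |   F     F
  T F |   T     T
  F T |   T     T
  F F |   T     T
All 4 rows agree, so the expressions are logically equivalent.

Yes


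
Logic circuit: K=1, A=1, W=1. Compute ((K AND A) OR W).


K AND A = 1&1 = 1
1 OR 1 = 1

1


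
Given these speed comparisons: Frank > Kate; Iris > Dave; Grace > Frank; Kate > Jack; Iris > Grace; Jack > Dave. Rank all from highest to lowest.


Constraints: Frank > Kate; Iris > Dave; Grace > Frank; Kate > Jack; Iris > Grace; Jack > Dave
Method: at each step, the next-highest is the one remaining person who never appears on the smaller side of a constraint between remaining people.
  Step 1: remaining {Frank, Jack, Iris, Grace, Kate, Dave}; on the smaller side: {Frank, Jack, Grace, Kate, Dave} → Iris is next (Iris > Dave; Iris > Grace).
  Step 2: remaining {Frank, Jack, Grace, Kate, Dave}; on the smaller side: {Frank, Jack, Kate, Dave} → Grace is next (Grace > Frank).
  Step 3: remaining {Frank, Jack, Kate, Dave}; on the smaller side: {Jack, Kate, Dave} → Frank is next (Frank > Kate).
  Step 4: remaining {Jack, Kate, Dave}; on the smaller side: {Jack, Dave} → Kate is next (Kate > Jack).
  Step 5: remaining {Jack, Dave}; on the smaller side: {Dave} → Jack is next (Jack > Dave).
  Step 6: only Dave remains → lowest.
Final ranking (highest to lowest):

Iris > Grace > Frank > Kate > Jack > Dave


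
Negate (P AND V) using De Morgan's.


De Morgan's law: ¬(P ∧ Q) ≡ ¬P ∨ ¬Q
¬(P ∧ V) = ¬P ∨ ¬V

¬P ∨ ¬V


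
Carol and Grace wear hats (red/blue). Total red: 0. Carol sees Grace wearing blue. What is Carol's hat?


Total red = 0, Grace = blue
Red accounted for: 0
Remaining for Carol: 0
Carol's hat is blue.

blue


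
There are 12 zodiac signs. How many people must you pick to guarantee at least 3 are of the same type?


Pigeonhole: to guarantee k in one of n categories, need (k-1)×n + 1.
k = 3, n = 12
Minimum = (3-1) × 12 + 1 = 2 × 12 + 1

25


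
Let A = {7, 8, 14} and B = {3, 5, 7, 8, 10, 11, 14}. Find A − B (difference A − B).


A = {7, 8, 14}
B = {3, 5, 7, 8, 10, 11, 14}
Operation: difference A − B
In A but not B: none

∅


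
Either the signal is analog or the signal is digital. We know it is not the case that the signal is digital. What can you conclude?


Disjunctive syllogism: P ∨ Q, ¬P ⊢ Q
Disjunction: the signal is analog ∨ the signal is digital
We know it is not the case that the signal is digital.
By disjunctive syllogism, the other disjunct must be true.

The signal is analog


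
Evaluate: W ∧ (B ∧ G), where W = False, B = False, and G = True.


W = False, B = False, G = True
Step 1: B ∧ G = False AND True = False
Step 2: W ∧ False = False AND False = False
AND is true only when ALL operands are true.

False


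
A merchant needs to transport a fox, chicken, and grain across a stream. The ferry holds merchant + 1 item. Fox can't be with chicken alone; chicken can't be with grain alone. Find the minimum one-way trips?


1. merchant+chicken → 2. merchant ← 3. merchant+fox → 4. merchant+chicken ← 5. merchant+grain → 6. merchant ← 7. merchant+chicken →
Minimum trips = 7

7


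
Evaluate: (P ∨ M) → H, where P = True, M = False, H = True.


P = True, M = False, H = True
Step 1: P ∨ M = True OR False = True
Step 2: (True) → H: false only when antecedent=True and H=False.
Result: True

True


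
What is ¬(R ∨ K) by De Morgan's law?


De Morgan's law: ¬(P ∨ Q) ≡ ¬P ∧ ¬Q
¬(R ∨ K) = ¬R ∧ ¬K

¬R ∧ ¬K


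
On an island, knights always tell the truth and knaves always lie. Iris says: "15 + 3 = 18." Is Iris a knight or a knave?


Statement: "15 + 3 = 18."
Actual: 15 + 3 = 18
Claimed: 18
Statement is TRUE → Iris tells the truth → Knight

Knight


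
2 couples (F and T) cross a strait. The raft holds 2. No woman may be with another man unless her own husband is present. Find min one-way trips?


Label couples F and T.
1. WF+WT → (far: WF,WT; near: HF,HT)
2. WF ←   (far: WT; near: HF,HT,WF)
3. HF+HT → (far: HF,HT,WT; near: WF)
4. HF ←   (far: HT,WT; near: HF,WF)  — HF returns, since WF is alone on near bank
5. HF+WF → (far: all four; near: empty)
Every state respects the constraint.
Minimum trips = 5

5


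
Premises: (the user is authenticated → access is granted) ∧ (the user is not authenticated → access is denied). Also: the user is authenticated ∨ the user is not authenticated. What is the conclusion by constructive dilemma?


Constructive dilemma: (P → Q) ∧ (R → S), P ∨ R ⊢ Q ∨ S
Premise 1: the user is authenticated → access is granted
Premise 2: the user is not authenticated → access is denied
Premise 3: the user is authenticated ∨ the user is not authenticated
Case 1: Assuming the user is authenticated, then by Premise 1, access is granted.
Case 2: Assuming the user is not authenticated, then by Premise 2, access is denied.
Since one of the user is authenticated or the user is not authenticated must hold, we get access is granted or access is denied.

Access is granted or access is denied.


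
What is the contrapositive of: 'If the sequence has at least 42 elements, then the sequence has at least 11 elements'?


Original: If the sequence has at least 42 elements, then the sequence has at least 11 elements
Contrapositive: If ¬Q, then ¬P
Negate Q: not (the sequence has at least 11 elements)
Negate P: not (the sequence has at least 42 elements)

If not (the sequence has at least 11 elements), then not (the sequence has at least 42 elements).


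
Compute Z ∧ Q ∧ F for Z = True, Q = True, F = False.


Z = True, Q = True, F = False
Step 1: Z ∧ Q = True AND True = True
Step 2: (True) ∧ F = (True) AND False = False
AND is true only when ALL operands are true.

False


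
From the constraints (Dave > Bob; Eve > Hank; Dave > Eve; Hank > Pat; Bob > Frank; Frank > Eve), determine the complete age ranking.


Constraints: Dave > Bob; Eve > Hank; Dave > Eve; Hank > Pat; Bob > Frank; Frank > Eve
Method: at each step, the next-highest is the one remaining person who never appears on the smaller side of a constraint between remaining people.
  Step 1: remaining {Eve, Hank, Pat, Frank, Dave, Bob}; on the smaller side: {Eve, Hank, Pat, Frank, Bob} → Dave is next (Dave > Bob; Dave > Eve).
  Step 2: remaining {Eve, Hank, Pat, Frank, Bob}; on the smaller side: {Eve, Hank, Pat, Frank} → Bob is next (Bob > Frank).
  Step 3: remaining {Eve, Hank, Pat, Frank}; on the smaller side: {Eve, Hank, Pat} → Frank is next (Frank > Eve).
  Step 4: remaining {Eve, Hank, Pat}; on the smaller side: {Hank, Pat} → Eve is next (Eve > Hank).
  Step 5: remaining {Hank, Pat}; on the smaller side: {Pat} → Hank is next (Hank > Pat).
  Step 6: only Pat remains → lowest.
Final ranking (highest to lowest):

Dave > Bob > Frank > Eve > Hank > Pat


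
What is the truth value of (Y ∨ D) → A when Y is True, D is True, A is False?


Y = True, D = True, A = False
Step 1: Y ∨ D = True OR True = True
Step 2: (True) → A: false only when antecedent=True and A=False.
Result: False

False


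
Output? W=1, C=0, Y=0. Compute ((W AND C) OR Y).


W AND C = 1&0 = 0
0 OR 0 = 0

0


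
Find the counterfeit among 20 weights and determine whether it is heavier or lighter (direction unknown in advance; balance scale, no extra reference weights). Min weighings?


Let n = 20. 40 possibilities (n weights × lighter/heavier); each weighing has 3 outcomes.
Bound for k weighings: say the first weighing puts j weights on each pan. If it tips, the 2j weighed weights remain suspects (each with a known direction) and k-1 weighings give 3^(k-1) outcomes; 3^(k-1) is odd, so 2j ≤ 3^(k-1) - 1. If it balances, the n - 2j unweighed weights remain with direction unknown: 2(n - 2j) ≤ 3^(k-1) - 1 by the same parity argument. Adding, n ≤ (3^(k-1) - 1) + (3^(k-1) - 1)/2 = (3^k - 3)/2, and the classical three-group strategy achieves this (3 weights in 2 weighings, 12 in 3, 39 in 4, 120 in 5).
So we need the smallest k with (3^k - 3)/2 ≥ 20.
k = 3: (3^3 - 3)/2 = 12 < 20 ✗
k = 4: (3^4 - 3)/2 = 39 ≥ 20 ✓

4


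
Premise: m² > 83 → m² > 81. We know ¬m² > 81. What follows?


Modus tollens: P → Q, ¬Q ⊢ ¬P
P: m² > 83
Q: m² > 81
We have P → Q and Q is false.
By modus tollens, P must be false.

It is not the case that m² > 83


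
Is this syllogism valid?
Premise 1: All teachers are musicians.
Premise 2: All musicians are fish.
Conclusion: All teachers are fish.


Premise 1: All teachers are musicians.
Premise 2: All musicians are fish.
Conclusion: All teachers are fish.
Barbara syllogism (AAA-1): All A are B, All B are C → All A are C.
Middle term (musicians) distributed in premise 2.

Valid


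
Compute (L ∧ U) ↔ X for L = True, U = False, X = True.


L = True, U = False, X = True
Step 1: L ∧ U = True AND False = False
Step 2: (False) ↔ X: true when both sides have same truth value.
Result: False ↔ True = False

False


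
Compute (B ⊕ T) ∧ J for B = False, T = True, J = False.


B = False, T = True, J = False
Step 1: B ⊕ T = False XOR True = True
Step 2: True ∧ J = True AND False = False
XOR true when exactly one of B,T is true; then AND with J.

False


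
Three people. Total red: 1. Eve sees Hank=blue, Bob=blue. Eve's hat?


Total red = 1, seen red = 0
Own red = 1 - 0 = 1
Eve's hat is red.

red


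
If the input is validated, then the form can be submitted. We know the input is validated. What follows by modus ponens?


Modus ponens: P → Q, P ⊢ Q
P: the input is validated
Q: the form can be submitted
We have P → Q and P is true.
By modus ponens, Q must be true.

The form can be submitted


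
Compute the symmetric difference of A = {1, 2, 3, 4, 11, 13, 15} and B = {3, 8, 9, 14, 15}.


A = {1, 2, 3, 4, 11, 13, 15}
B = {3, 8, 9, 14, 15}
Operation: symmetric difference
In A only: [1, 2, 4, 11, 13], in B only: [8, 9, 14]

{1, 2, 4, 8, 9, 11, 13, 14}


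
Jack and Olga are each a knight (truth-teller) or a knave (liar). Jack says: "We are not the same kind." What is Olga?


Jack says: "We are not the same kind."
Case 1: Jack is a Knight (truth-teller)
  Statement is true → they ARE different → Olga is a Knave
Case 2: Jack is a Knave (liar)
  Statement is false → they are NOT different → Olga is a Knave
In both cases, Olga is a Knave.

Knave


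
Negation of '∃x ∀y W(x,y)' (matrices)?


Original: ∃x ∀y W(x,y)
Rule: ¬∀→∃, ¬∃→∀, negate predicate.
Negation: ∀x ∃y ¬W(x,y)

∀x ∃y ¬W(x,y)


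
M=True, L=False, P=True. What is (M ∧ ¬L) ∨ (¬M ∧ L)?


M = True, L = False, P = True
Expression: (M ∧ ¬L) ∨ (¬M ∧ L)
Step 1: ¬L = NOT False = True
Step 2: M ∧ ¬L = True AND True = True
Step 3: ¬M = NOT True = False
Step 4: ¬M ∧ L = False AND False = False
Step 5: (True) ∨ (False) = True OR False = True

True


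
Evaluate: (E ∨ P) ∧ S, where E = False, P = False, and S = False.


E = False, P = False, S = False
Step 1: E ∨ P = False OR False = False
Step 2: False ∧ S = False AND False = False
OR is true when at least one operand is true; AND requires both.

False


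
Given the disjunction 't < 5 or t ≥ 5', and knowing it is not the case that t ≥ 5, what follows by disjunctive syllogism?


Disjunctive syllogism: P ∨ Q, ¬P ⊢ Q
Disjunction: t < 5 ∨ t ≥ 5
We know it is not the case that t ≥ 5.
By disjunctive syllogism, the other disjunct must be true.

t < 5


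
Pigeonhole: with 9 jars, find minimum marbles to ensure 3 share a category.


Pigeonhole: to guarantee k in one of n categories, need (k-1)×n + 1.
k = 3, n = 9
Minimum = (3-1) × 9 + 1 = 2 × 9 + 1

19


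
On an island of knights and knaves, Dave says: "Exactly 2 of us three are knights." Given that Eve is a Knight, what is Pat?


Dave claims exactly 2 knights among Dave, Eve, Pat.
Given: Eve is a Knight.

Case 1: Dave is a Knight (tells truth)
  Then exactly 2 of the three are knights.
  Counting Dave, Eve: 2 knight(s) so far. Need 0 more → Pat = Knave.
Case 2: Dave is a Knave (lies)
  Then the count is NOT 2.
  If Pat = Knight, count = 2 = 2 → claim would be true, contradicts lie.
  If Pat = Knave, count = 1 ≠ 2 → lie confirmed ✓

Pat is a Knave.

Knave
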